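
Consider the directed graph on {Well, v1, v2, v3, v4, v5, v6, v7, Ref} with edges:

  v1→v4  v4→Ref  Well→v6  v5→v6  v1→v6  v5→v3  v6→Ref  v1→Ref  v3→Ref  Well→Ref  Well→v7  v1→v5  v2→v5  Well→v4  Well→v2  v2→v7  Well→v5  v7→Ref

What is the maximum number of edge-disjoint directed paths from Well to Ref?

5

Assign every edge capacity 1; by Menger, the answer equals the max flow.
Path Well→Ref (+1); total 1.
Path Well→v4→Ref (+1); total 2.
Path Well→v6→Ref (+1); total 3.
Path Well→v7→Ref (+1); total 4.
Path Well→v5→v3→Ref (+1); total 5.
No residual Well→Ref path; max flow = 5.
Certifying cut of size 5: {Well→Ref, Well→v4, v5→v3, v6→Ref, v7→Ref}.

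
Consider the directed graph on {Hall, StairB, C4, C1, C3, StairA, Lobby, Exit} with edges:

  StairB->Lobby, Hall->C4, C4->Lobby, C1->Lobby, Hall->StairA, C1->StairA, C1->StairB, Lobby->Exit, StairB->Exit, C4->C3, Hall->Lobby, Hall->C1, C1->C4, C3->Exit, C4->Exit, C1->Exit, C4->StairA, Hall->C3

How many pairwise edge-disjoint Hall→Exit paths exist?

4

Assign every edge capacity 1; by Menger, the answer equals the max flow.
Path Hall→C4→Exit (+1); total 1.
Path Hall→C1→Exit (+1); total 2.
Path Hall→C3→Exit (+1); total 3.
Path Hall→Lobby→Exit (+1); total 4.
No residual Hall→Exit path; max flow = 4.
Certifying cut of size 4: {Hall→C1, Hall→C3, Hall→C4, Hall→Lobby}.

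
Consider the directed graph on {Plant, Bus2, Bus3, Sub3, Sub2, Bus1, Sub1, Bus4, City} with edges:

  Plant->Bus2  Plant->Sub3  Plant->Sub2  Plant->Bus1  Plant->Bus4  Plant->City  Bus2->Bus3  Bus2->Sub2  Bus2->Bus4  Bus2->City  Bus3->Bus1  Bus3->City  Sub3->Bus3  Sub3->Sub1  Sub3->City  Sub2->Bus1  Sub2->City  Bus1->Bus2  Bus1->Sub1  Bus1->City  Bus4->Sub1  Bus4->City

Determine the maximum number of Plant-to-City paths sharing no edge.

6

Assign every edge capacity 1; by Menger, the answer equals the max flow.
Path Plant→City (+1); total 1.
Path Plant→Bus2→City (+1); total 2.
Path Plant→Sub3→City (+1); total 3.
Path Plant→Sub2→City (+1); total 4.
Path Plant→Bus1→City (+1); total 5.
Path Plant→Bus4→City (+1); total 6.
No residual Plant→City path; max flow = 6.
Certifying cut of size 6: {Plant→Bus1, Plant→Bus2, Plant→Bus4, Plant→City, Plant→Sub2, Plant→Sub3}.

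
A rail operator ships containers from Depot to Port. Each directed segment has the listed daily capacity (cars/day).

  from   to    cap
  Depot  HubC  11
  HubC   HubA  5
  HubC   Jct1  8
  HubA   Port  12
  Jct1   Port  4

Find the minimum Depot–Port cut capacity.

9

Augment Depot→HubC→HubA→Port: bottleneck 5, flow now 5.
Augment Depot→HubC→Jct1→Port: bottleneck 4, flow now 9.
No augmenting path remains; maximum flow = 9.
By max-flow min-cut, the minimum cut capacity equals the max flow.
In the residual graph, reachable from Depot: {Depot, HubC, Jct1}.
Min-cut edges: HubC→HubA (5), Jct1→Port (4); capacity 5 + 4 = 9.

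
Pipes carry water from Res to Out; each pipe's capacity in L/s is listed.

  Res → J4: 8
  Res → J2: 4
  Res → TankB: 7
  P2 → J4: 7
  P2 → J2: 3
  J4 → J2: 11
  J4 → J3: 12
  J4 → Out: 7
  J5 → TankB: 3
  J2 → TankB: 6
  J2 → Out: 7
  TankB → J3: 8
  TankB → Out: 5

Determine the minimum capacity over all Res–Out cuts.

Augment Res→J4→Out: bottleneck 7, flow now 7.
Augment Res→J2→Out: bottleneck 4, flow now 11.
Augment Res→TankB→Out: bottleneck 5, flow now 16.
Augment Res→J4→J2→Out: bottleneck 1, flow now 17.
No augmenting path remains; maximum flow = 17.
By max-flow min-cut, the minimum cut capacity equals the max flow.
In the residual graph, reachable from Res: {Res, TankB, J3}.
Min-cut edges: Res→J4 (8), Res→J2 (4), TankB→Out (5); capacity 8 + 4 + 5 = 17.

17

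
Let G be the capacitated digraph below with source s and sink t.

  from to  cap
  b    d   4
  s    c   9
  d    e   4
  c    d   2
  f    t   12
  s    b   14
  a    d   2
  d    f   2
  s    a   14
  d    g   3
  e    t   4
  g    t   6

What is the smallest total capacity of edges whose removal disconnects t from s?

8

Augment s→a→d→e→t: bottleneck 2, flow now 2.
Augment s→b→d→e→t: bottleneck 2, flow now 4.
Augment s→b→d→f→t: bottleneck 2, flow now 6.
Augment s→c→d→g→t: bottleneck 2, flow now 8.
No augmenting path remains; maximum flow = 8.
By max-flow min-cut, the minimum cut capacity equals the max flow.
In the residual graph, reachable from s: {s, a, b, c}.
Min-cut edges: a→d (2), b→d (4), c→d (2); capacity 2 + 4 + 2 = 8.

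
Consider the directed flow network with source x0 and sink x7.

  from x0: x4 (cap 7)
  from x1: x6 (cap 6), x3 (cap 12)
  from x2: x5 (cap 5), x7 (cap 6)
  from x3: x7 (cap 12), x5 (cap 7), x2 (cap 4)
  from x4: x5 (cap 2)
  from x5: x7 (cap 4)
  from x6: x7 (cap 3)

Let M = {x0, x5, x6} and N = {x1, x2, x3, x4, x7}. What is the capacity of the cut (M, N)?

Edges leaving {x0, x5, x6}: x0→x4 (7), x5→x7 (4), x6→x7 (3).
Cut capacity = 7 + 4 + 3 = 14.

14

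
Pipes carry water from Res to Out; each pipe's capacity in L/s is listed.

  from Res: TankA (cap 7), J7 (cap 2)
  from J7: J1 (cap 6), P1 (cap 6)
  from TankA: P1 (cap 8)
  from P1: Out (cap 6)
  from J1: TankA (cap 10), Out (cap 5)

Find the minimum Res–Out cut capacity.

Augment Res→J7→P1→Out: bottleneck 2, flow now 2.
Augment Res→TankA→P1→Out: bottleneck 4, flow now 6.
Augment Res→TankA→P1→J7→J1→Out: bottleneck 2, flow now 8. (uses reverse residual edge)
No augmenting path remains; maximum flow = 8.
By max-flow min-cut, the minimum cut capacity equals the max flow.
In the residual graph, reachable from Res: {Res, TankA, P1}.
Min-cut edges: Res→J7 (2), P1→Out (6); capacity 2 + 6 = 8.

8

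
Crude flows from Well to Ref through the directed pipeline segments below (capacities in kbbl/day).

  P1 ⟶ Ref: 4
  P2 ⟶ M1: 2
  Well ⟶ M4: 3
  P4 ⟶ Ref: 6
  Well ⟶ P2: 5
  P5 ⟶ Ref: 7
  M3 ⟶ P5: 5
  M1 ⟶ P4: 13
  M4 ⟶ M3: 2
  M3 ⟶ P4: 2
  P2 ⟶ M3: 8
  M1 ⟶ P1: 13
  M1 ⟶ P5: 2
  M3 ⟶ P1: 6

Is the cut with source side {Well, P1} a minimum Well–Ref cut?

No — its capacity is 12, but the minimum cut has capacity 7.

Given cut capacity: 3 + 5 + 4 = 12.
Augment Well→M4→M3→P5→Ref: bottleneck 2, flow now 2.
Augment Well→P2→M1→P5→Ref: bottleneck 2, flow now 4.
Augment Well→P2→M3→P5→Ref: bottleneck 3, flow now 7.
No augmenting path remains; maximum flow = 7.
In the residual graph, reachable from Well: {Well, M4}.
Min-cut edges: Well→P2 (5), M4→M3 (2); capacity 5 + 2 = 7.
Cut capacity 12 exceeds the max flow 7, so it is not minimum.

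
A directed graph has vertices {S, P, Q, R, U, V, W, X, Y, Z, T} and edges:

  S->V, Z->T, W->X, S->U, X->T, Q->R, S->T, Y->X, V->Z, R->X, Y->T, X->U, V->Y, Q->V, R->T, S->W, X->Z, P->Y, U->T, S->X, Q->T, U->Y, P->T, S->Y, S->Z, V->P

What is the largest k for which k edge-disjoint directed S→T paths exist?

Assign every edge capacity 1; by Menger, the answer equals the max flow.
Path S→T (+1); total 1.
Path S→U→T (+1); total 2.
Path S→X→T (+1); total 3.
Path S→Y→T (+1); total 4.
Path S→Z→T (+1); total 5.
Path S→V→P→T (+1); total 6.
No residual S→T path; max flow = 6.
Certifying cut of size 6: {S→T, S→V, U→T, X→T, Y→T, Z→T}.

6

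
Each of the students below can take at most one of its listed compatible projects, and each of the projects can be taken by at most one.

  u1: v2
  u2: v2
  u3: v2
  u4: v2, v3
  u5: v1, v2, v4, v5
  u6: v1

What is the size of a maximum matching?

4

Unit-capacity flow: source→left, listed edges, right→sink; max matching = max flow.
Augmenting path u1→v2 (+1); matched 1.
Augmenting path u4→v3 (+1); matched 2.
Augmenting path u5→v1 (+1); matched 3.
Augmenting path u6→v1→u5→v4 (+1); matched 4.
No augmenting path remains; maximum matching = 4.
König certificate: {u4, u5, u6, v2} is a vertex cover of size 4 (every listed pair touches it), so no matching can be larger.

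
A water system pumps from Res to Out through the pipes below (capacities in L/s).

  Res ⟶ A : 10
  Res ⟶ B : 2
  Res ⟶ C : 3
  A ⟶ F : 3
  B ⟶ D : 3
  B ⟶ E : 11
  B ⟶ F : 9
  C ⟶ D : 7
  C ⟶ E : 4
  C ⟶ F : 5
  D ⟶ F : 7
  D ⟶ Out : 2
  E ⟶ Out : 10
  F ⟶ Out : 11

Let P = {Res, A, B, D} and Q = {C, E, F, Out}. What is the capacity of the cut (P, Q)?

35

Edges leaving {Res, A, B, D}: Res→C (3), A→F (3), B→E (11), B→F (9), D→F (7), D→Out (2).
Cut capacity = 3 + 3 + 11 + 9 + 7 + 2 = 35.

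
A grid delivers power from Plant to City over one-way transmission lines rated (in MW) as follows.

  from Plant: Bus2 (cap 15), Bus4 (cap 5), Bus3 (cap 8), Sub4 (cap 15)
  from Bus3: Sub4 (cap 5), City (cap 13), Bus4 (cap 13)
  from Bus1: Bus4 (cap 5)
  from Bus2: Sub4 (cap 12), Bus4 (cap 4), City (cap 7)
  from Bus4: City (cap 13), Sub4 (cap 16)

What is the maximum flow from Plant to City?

24

Augment Plant→Bus3→City: bottleneck 8, flow now 8.
Augment Plant→Bus2→City: bottleneck 7, flow now 15.
Augment Plant→Bus4→City: bottleneck 5, flow now 20.
Augment Plant→Bus2→Bus4→City: bottleneck 4, flow now 24.
No augmenting path remains; maximum flow = 24.
In the residual graph, reachable from Plant: {Plant, Bus2, Sub4}.
Min-cut edges: Plant→Bus3 (8), Plant→Bus4 (5), Bus2→Bus4 (4), Bus2→City (7); capacity 8 + 5 + 4 + 7 = 24.
This cut is saturated, so no flow can exceed 24.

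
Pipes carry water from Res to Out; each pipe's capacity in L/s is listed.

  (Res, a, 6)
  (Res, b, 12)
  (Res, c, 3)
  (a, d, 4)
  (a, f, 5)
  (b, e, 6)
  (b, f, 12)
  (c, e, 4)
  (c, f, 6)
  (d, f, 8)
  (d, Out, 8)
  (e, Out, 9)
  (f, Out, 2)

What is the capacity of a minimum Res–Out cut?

Augment Res→a→d→Out: bottleneck 4, flow now 4.
Augment Res→a→f→Out: bottleneck 2, flow now 6.
Augment Res→b→e→Out: bottleneck 6, flow now 12.
Augment Res→c→e→Out: bottleneck 3, flow now 15.
No augmenting path remains; maximum flow = 15.
By max-flow min-cut, the minimum cut capacity equals the max flow.
In the residual graph, reachable from Res: {Res, a, b, f}.
Min-cut edges: Res→c (3), a→d (4), b→e (6), f→Out (2); capacity 3 + 4 + 6 + 2 = 15.

15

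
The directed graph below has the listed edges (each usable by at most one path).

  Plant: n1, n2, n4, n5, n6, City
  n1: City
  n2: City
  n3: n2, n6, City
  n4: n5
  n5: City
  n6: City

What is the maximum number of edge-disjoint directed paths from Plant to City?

Assign every edge capacity 1; by Menger, the answer equals the max flow.
Path Plant→City (+1); total 1.
Path Plant→n1→City (+1); total 2.
Path Plant→n2→City (+1); total 3.
Path Plant→n5→City (+1); total 4.
Path Plant→n6→City (+1); total 5.
No residual Plant→City path; max flow = 5.
Certifying cut of size 5: {Plant→City, Plant→n1, Plant→n2, Plant→n6, n5→City}.

5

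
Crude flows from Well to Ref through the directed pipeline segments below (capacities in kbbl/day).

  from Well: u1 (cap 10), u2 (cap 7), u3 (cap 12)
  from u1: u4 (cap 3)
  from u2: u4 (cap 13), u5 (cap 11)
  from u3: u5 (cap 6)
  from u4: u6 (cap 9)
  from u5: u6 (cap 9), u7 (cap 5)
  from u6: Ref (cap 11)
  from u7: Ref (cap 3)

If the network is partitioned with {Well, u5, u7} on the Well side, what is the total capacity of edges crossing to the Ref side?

Edges leaving {Well, u5, u7}: Well→u1 (10), Well→u2 (7), Well→u3 (12), u5→u6 (9), u7→Ref (3).
Cut capacity = 10 + 7 + 12 + 9 + 3 = 41.

41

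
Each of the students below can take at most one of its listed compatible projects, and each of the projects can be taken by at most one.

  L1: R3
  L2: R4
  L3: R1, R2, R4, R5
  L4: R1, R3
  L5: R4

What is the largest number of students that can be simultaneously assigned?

4

Unit-capacity flow: source→left, listed edges, right→sink; max matching = max flow.
Augmenting path L1→R3 (+1); matched 1.
Augmenting path L2→R4 (+1); matched 2.
Augmenting path L3→R1 (+1); matched 3.
Augmenting path L4→R1→L3→R2 (+1); matched 4.
No augmenting path remains; maximum matching = 4.
König certificate: {L1, L3, L4, R4} is a vertex cover of size 4 (every listed pair touches it), so no matching can be larger.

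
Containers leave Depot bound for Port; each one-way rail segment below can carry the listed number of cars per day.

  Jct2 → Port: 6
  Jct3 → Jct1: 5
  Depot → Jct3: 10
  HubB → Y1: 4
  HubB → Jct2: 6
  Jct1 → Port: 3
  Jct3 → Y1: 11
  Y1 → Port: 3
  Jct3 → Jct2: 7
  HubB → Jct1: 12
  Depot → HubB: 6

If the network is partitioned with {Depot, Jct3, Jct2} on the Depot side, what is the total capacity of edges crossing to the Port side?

28

Edges leaving {Depot, Jct3, Jct2}: Depot→HubB (6), Jct3→Y1 (11), Jct3→Jct1 (5), Jct2→Port (6).
Cut capacity = 6 + 11 + 5 + 6 = 28.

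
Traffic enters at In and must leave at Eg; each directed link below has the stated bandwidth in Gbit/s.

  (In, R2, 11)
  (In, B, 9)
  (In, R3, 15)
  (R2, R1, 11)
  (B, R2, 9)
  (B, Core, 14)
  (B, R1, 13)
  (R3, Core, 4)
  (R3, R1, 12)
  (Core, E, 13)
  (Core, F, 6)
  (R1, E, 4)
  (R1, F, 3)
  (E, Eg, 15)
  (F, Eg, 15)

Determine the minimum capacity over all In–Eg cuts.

20

Augment In→R2→R1→E→Eg: bottleneck 4, flow now 4.
Augment In→R2→R1→F→Eg: bottleneck 3, flow now 7.
Augment In→B→Core→E→Eg: bottleneck 9, flow now 16.
Augment In→R3→Core→E→Eg: bottleneck 2, flow now 18.
Augment In→R3→Core→F→Eg: bottleneck 2, flow now 20.
No augmenting path remains; maximum flow = 20.
By max-flow min-cut, the minimum cut capacity equals the max flow.
In the residual graph, reachable from In: {In, R2, R3, R1}.
Min-cut edges: In→B (9), R3→Core (4), R1→E (4), R1→F (3); capacity 9 + 4 + 4 + 3 = 20.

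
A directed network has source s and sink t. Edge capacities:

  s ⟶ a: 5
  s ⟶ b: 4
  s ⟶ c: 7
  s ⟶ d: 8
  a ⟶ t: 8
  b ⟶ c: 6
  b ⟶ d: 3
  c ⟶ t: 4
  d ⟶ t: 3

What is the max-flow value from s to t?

12

Augment s→a→t: bottleneck 5, flow now 5.
Augment s→c→t: bottleneck 4, flow now 9.
Augment s→d→t: bottleneck 3, flow now 12.
No augmenting path remains; maximum flow = 12.
In the residual graph, reachable from s: {s, b, c, d}.
Min-cut edges: s→a (5), c→t (4), d→t (3); capacity 5 + 4 + 3 = 12.
This cut is saturated, so no flow can exceed 12.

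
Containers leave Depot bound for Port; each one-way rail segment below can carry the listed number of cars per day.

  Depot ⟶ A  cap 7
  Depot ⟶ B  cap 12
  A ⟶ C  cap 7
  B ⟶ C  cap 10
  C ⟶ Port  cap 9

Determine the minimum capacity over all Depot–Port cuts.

Augment Depot→A→C→Port: bottleneck 7, flow now 7.
Augment Depot→B→C→Port: bottleneck 2, flow now 9.
No augmenting path remains; maximum flow = 9.
By max-flow min-cut, the minimum cut capacity equals the max flow.
In the residual graph, reachable from Depot: {Depot, A, B, C}.
Min-cut edges: C→Port (9); capacity 9 = 9.

9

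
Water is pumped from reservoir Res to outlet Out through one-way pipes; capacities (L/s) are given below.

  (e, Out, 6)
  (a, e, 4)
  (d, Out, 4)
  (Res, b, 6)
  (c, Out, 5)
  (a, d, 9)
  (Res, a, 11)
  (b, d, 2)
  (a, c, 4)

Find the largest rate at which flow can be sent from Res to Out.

Augment Res→a→c→Out: bottleneck 4, flow now 4.
Augment Res→a→d→Out: bottleneck 4, flow now 8.
Augment Res→a→e→Out: bottleneck 3, flow now 11.
Augment Res→b→d→a→e→Out: bottleneck 1, flow now 12. (uses reverse residual edge)
No augmenting path remains; maximum flow = 12.
In the residual graph, reachable from Res: {Res, a, b, d}.
Min-cut edges: a→c (4), a→e (4), d→Out (4); capacity 4 + 4 + 4 = 12.
This cut is saturated, so no flow can exceed 12.

12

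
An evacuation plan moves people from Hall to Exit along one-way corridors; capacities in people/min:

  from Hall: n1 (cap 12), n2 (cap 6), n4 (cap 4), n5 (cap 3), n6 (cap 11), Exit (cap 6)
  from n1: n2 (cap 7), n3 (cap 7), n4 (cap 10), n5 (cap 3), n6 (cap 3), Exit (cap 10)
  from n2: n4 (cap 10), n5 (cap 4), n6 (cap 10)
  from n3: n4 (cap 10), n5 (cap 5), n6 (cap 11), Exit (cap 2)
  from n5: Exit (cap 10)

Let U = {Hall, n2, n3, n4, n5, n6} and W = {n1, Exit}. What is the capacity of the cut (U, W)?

Edges leaving {Hall, n2, n3, n4, n5, n6}: Hall→n1 (12), Hall→Exit (6), n3→Exit (2), n5→Exit (10).
Cut capacity = 12 + 6 + 2 + 10 = 30.

30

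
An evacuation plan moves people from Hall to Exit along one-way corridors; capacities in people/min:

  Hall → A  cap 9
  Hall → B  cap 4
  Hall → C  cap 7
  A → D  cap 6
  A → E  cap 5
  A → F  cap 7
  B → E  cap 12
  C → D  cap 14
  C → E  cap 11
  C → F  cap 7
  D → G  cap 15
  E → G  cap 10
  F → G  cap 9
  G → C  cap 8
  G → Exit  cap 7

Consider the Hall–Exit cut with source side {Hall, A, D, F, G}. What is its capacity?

Edges leaving {Hall, A, D, F, G}: Hall→B (4), Hall→C (7), A→E (5), G→C (8), G→Exit (7).
Cut capacity = 4 + 7 + 5 + 8 + 7 = 31.

31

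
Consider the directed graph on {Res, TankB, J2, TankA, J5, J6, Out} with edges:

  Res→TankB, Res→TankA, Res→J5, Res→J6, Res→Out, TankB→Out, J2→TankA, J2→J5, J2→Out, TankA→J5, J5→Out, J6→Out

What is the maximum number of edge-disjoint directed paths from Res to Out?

Assign every edge capacity 1; by Menger, the answer equals the max flow.
Path Res→Out (+1); total 1.
Path Res→TankB→Out (+1); total 2.
Path Res→J5→Out (+1); total 3.
Path Res→J6→Out (+1); total 4.
No residual Res→Out path; max flow = 4.
Certifying cut of size 4: {J5→Out, Res→J6, Res→Out, Res→TankB}.

4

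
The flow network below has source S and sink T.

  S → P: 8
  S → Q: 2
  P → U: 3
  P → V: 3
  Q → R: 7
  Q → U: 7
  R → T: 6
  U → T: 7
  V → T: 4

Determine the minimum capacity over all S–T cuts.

Augment S→P→U→T: bottleneck 3, flow now 3.
Augment S→P→V→T: bottleneck 3, flow now 6.
Augment S→Q→R→T: bottleneck 2, flow now 8.
No augmenting path remains; maximum flow = 8.
By max-flow min-cut, the minimum cut capacity equals the max flow.
In the residual graph, reachable from S: {S, P}.
Min-cut edges: S→Q (2), P→U (3), P→V (3); capacity 2 + 3 + 3 = 8.

8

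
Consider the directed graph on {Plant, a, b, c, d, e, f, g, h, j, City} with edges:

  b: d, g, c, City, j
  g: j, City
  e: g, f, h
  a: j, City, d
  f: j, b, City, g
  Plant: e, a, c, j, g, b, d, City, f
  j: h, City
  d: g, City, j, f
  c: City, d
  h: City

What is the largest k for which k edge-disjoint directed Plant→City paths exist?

Assign every edge capacity 1; by Menger, the answer equals the max flow.
Path Plant→City (+1); total 1.
Path Plant→a→City (+1); total 2.
Path Plant→b→City (+1); total 3.
Path Plant→c→City (+1); total 4.
Path Plant→d→City (+1); total 5.
Path Plant→f→City (+1); total 6.
Path Plant→g→City (+1); total 7.
Path Plant→j→City (+1); total 8.
Path Plant→e→h→City (+1); total 9.
No residual Plant→City path; max flow = 9.
Certifying cut of size 9: {Plant→City, Plant→a, Plant→b, Plant→c, Plant→d, Plant→e, Plant→f, Plant→g, Plant→j}.

9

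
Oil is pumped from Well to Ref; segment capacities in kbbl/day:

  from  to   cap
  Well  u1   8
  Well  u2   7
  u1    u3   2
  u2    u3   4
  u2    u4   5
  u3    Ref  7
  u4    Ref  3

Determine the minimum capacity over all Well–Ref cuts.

Augment Well→u1→u3→Ref: bottleneck 2, flow now 2.
Augment Well→u2→u3→Ref: bottleneck 4, flow now 6.
Augment Well→u2→u4→Ref: bottleneck 3, flow now 9.
No augmenting path remains; maximum flow = 9.
By max-flow min-cut, the minimum cut capacity equals the max flow.
In the residual graph, reachable from Well: {Well, u1}.
Min-cut edges: Well→u2 (7), u1→u3 (2); capacity 7 + 2 = 9.

9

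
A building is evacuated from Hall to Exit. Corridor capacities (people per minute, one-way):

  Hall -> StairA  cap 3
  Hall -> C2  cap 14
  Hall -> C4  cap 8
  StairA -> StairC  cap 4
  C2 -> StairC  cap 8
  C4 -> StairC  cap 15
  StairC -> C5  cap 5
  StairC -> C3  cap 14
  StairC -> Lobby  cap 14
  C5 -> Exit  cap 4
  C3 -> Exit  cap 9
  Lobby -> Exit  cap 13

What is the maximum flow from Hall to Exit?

Augment Hall→StairA→StairC→C5→Exit: bottleneck 3, flow now 3.
Augment Hall→C2→StairC→C5→Exit: bottleneck 1, flow now 4.
Augment Hall→C2→StairC→C3→Exit: bottleneck 7, flow now 11.
Augment Hall→C4→StairC→C3→Exit: bottleneck 2, flow now 13.
Augment Hall→C4→StairC→Lobby→Exit: bottleneck 6, flow now 19.
No augmenting path remains; maximum flow = 19.
In the residual graph, reachable from Hall: {Hall, C2}.
Min-cut edges: Hall→StairA (3), Hall→C4 (8), C2→StairC (8); capacity 3 + 8 + 8 = 19.
This cut is saturated, so no flow can exceed 19.

19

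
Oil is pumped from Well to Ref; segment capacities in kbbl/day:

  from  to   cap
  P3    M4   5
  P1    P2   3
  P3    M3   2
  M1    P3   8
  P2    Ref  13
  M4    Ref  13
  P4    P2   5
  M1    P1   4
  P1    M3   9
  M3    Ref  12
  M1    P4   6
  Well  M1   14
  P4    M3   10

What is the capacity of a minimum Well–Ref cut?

Augment Well→M1→P4→M3→Ref: bottleneck 6, flow now 6.
Augment Well→M1→P1→M3→Ref: bottleneck 4, flow now 10.
Augment Well→M1→P3→M3→Ref: bottleneck 2, flow now 12.
Augment Well→M1→P3→M4→Ref: bottleneck 2, flow now 14.
No augmenting path remains; maximum flow = 14.
By max-flow min-cut, the minimum cut capacity equals the max flow.
In the residual graph, reachable from Well: {Well}.
Min-cut edges: Well→M1 (14); capacity 14 = 14.

14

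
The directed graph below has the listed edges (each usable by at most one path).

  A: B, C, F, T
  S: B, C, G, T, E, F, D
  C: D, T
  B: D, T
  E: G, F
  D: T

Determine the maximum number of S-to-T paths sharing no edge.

Assign every edge capacity 1; by Menger, the answer equals the max flow.
Path S→T (+1); total 1.
Path S→B→T (+1); total 2.
Path S→C→T (+1); total 3.
Path S→D→T (+1); total 4.
No residual S→T path; max flow = 4.
Certifying cut of size 4: {S→B, S→C, S→D, S→T}.

4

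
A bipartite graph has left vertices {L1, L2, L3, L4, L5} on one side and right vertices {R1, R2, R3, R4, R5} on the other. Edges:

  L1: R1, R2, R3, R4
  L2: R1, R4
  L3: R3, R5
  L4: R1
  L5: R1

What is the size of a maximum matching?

Unit-capacity flow: source→left, listed edges, right→sink; max matching = max flow.
Augmenting path L1→R1 (+1); matched 1.
Augmenting path L2→R4 (+1); matched 2.
Augmenting path L3→R3 (+1); matched 3.
Augmenting path L4→R1→L1→R2 (+1); matched 4.
No augmenting path remains; maximum matching = 4.
König certificate: {L1, L2, L3, R1} is a vertex cover of size 4 (every listed pair touches it), so no matching can be larger.

4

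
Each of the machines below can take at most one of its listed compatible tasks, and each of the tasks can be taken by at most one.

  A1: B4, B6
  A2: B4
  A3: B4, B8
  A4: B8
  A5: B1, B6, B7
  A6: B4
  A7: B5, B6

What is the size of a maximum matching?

5

Unit-capacity flow: source→left, listed edges, right→sink; max matching = max flow.
Augmenting path A1→B4 (+1); matched 1.
Augmenting path A3→B8 (+1); matched 2.
Augmenting path A5→B1 (+1); matched 3.
Augmenting path A7→B5 (+1); matched 4.
Augmenting path A2→B4→A1→B6 (+1); matched 5.
No augmenting path remains; maximum matching = 5.
König certificate: {A1, A5, A7, B4, B8} is a vertex cover of size 5 (every listed pair touches it), so no matching can be larger.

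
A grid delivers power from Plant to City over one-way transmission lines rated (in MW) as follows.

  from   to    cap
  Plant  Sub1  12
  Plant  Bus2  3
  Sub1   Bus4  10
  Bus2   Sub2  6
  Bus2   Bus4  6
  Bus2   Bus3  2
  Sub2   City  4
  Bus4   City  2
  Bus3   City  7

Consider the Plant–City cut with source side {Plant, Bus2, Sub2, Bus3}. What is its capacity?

29

Edges leaving {Plant, Bus2, Sub2, Bus3}: Plant→Sub1 (12), Bus2→Bus4 (6), Sub2→City (4), Bus3→City (7).
Cut capacity = 12 + 6 + 4 + 7 = 29.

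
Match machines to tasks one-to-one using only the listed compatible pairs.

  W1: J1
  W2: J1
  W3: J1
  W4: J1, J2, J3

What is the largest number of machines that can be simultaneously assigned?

Unit-capacity flow: source→left, listed edges, right→sink; max matching = max flow.
Augmenting path W1→J1 (+1); matched 1.
Augmenting path W4→J2 (+1); matched 2.
No augmenting path remains; maximum matching = 2.
König certificate: {W4, J1} is a vertex cover of size 2 (every listed pair touches it), so no matching can be larger.

2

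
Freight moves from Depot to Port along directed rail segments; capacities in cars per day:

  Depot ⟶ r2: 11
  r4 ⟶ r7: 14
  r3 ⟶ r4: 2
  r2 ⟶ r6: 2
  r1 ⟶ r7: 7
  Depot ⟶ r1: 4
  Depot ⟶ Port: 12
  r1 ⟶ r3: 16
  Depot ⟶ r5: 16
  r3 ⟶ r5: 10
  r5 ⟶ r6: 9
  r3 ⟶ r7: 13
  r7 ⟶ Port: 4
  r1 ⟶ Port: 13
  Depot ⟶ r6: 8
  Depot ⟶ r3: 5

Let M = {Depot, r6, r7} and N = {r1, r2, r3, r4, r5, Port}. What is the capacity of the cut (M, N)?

Edges leaving {Depot, r6, r7}: Depot→r1 (4), Depot→r2 (11), Depot→r3 (5), Depot→r5 (16), Depot→Port (12), r7→Port (4).
Cut capacity = 4 + 11 + 5 + 16 + 12 + 4 = 52.

52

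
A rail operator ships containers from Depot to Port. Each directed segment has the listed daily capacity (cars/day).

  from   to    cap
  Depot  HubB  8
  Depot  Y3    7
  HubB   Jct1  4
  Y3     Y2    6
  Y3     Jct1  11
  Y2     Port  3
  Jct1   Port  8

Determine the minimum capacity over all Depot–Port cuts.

11

Augment Depot→HubB→Jct1→Port: bottleneck 4, flow now 4.
Augment Depot→Y3→Y2→Port: bottleneck 3, flow now 7.
Augment Depot→Y3→Jct1→Port: bottleneck 4, flow now 11.
No augmenting path remains; maximum flow = 11.
By max-flow min-cut, the minimum cut capacity equals the max flow.
In the residual graph, reachable from Depot: {Depot, HubB}.
Min-cut edges: Depot→Y3 (7), HubB→Jct1 (4); capacity 7 + 4 = 11.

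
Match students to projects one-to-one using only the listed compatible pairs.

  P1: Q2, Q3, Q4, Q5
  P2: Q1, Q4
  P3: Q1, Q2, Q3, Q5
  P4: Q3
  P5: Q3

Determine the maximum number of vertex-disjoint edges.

Unit-capacity flow: source→left, listed edges, right→sink; max matching = max flow.
Augmenting path P1→Q2 (+1); matched 1.
Augmenting path P2→Q1 (+1); matched 2.
Augmenting path P3→Q3 (+1); matched 3.
Augmenting path P4→Q3→P3→Q5 (+1); matched 4.
No augmenting path remains; maximum matching = 4.
König certificate: {P1, P2, P3, Q3} is a vertex cover of size 4 (every listed pair touches it), so no matching can be larger.

4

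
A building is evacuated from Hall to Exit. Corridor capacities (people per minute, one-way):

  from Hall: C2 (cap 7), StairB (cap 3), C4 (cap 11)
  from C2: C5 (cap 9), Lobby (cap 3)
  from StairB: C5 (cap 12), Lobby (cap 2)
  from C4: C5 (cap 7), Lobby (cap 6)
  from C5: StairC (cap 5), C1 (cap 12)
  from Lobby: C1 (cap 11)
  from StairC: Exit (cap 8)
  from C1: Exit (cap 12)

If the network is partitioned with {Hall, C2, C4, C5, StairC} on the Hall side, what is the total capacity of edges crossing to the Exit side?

Edges leaving {Hall, C2, C4, C5, StairC}: Hall→StairB (3), C2→Lobby (3), C4→Lobby (6), C5→C1 (12), StairC→Exit (8).
Cut capacity = 3 + 3 + 6 + 12 + 8 = 32.

32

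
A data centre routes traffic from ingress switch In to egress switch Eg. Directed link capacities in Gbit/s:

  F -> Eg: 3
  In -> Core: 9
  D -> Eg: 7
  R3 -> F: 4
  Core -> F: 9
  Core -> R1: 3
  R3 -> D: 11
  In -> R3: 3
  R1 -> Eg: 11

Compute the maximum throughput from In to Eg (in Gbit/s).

Augment In→R3→F→Eg: bottleneck 3, flow now 3.
Augment In→Core→R1→Eg: bottleneck 3, flow now 6.
Augment In→Core→F→R3→D→Eg: bottleneck 3, flow now 9. (uses reverse residual edge)
No augmenting path remains; maximum flow = 9.
In the residual graph, reachable from In: {In, Core, F}.
Min-cut edges: In→R3 (3), Core→R1 (3), F→Eg (3); capacity 3 + 3 + 3 = 9.
This cut is saturated, so no flow can exceed 9.

9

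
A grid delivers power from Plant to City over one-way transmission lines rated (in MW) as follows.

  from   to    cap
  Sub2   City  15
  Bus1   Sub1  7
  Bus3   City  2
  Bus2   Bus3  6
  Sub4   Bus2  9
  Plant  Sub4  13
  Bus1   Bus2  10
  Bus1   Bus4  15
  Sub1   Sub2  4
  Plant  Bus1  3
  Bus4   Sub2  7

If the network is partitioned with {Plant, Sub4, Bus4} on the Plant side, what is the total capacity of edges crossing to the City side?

Edges leaving {Plant, Sub4, Bus4}: Plant→Bus1 (3), Sub4→Bus2 (9), Bus4→Sub2 (7).
Cut capacity = 3 + 9 + 7 = 19.

19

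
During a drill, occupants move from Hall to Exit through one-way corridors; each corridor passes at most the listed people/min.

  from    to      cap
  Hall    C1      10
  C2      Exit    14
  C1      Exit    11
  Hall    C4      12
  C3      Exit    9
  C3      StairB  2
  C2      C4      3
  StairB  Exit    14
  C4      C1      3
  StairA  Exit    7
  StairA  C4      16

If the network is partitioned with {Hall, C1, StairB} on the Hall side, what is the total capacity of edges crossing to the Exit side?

Edges leaving {Hall, C1, StairB}: Hall→C4 (12), C1→Exit (11), StairB→Exit (14).
Cut capacity = 12 + 11 + 14 = 37.

37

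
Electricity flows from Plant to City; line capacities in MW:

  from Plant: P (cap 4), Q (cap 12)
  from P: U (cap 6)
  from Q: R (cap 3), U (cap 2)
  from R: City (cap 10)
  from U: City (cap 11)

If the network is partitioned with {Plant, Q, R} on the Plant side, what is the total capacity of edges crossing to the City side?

Edges leaving {Plant, Q, R}: Plant→P (4), Q→U (2), R→City (10).
Cut capacity = 4 + 2 + 10 = 16.

16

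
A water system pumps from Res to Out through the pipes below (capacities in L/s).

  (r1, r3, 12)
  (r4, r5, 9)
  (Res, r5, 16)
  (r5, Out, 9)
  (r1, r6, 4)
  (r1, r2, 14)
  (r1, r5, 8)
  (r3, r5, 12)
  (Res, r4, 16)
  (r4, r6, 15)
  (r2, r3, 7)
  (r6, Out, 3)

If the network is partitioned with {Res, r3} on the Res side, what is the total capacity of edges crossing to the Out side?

44

Edges leaving {Res, r3}: Res→r4 (16), Res→r5 (16), r3→r5 (12).
Cut capacity = 16 + 16 + 12 = 44.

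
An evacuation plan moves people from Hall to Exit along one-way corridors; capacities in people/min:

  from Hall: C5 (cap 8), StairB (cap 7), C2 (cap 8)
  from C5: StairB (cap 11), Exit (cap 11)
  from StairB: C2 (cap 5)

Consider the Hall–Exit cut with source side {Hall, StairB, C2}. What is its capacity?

8

Edges leaving {Hall, StairB, C2}: Hall→C5 (8).
Cut capacity = 8 = 8.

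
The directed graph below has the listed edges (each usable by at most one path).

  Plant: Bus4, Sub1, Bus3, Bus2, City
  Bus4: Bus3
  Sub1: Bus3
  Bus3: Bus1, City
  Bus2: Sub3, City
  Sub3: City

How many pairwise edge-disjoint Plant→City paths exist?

Assign every edge capacity 1; by Menger, the answer equals the max flow.
Path Plant→City (+1); total 1.
Path Plant→Bus3→City (+1); total 2.
Path Plant→Bus2→City (+1); total 3.
No residual Plant→City path; max flow = 3.
Certifying cut of size 3: {Bus3→City, Plant→Bus2, Plant→City}.

3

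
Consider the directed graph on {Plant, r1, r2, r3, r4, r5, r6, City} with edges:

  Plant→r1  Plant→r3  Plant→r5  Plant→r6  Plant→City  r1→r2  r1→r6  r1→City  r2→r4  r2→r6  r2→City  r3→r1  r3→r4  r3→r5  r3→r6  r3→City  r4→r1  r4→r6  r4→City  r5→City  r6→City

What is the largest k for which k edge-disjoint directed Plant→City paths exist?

Assign every edge capacity 1; by Menger, the answer equals the max flow.
Path Plant→City (+1); total 1.
Path Plant→r1→City (+1); total 2.
Path Plant→r3→City (+1); total 3.
Path Plant→r5→City (+1); total 4.
Path Plant→r6→City (+1); total 5.
No residual Plant→City path; max flow = 5.
Certifying cut of size 5: {Plant→City, Plant→r1, Plant→r3, Plant→r5, Plant→r6}.

5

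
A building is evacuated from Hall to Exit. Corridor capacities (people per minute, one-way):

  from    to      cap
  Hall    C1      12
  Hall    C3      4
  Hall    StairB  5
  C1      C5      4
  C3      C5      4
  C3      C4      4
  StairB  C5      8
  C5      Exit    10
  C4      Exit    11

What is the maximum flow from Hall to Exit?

Augment Hall→C1→C5→Exit: bottleneck 4, flow now 4.
Augment Hall→C3→C5→Exit: bottleneck 4, flow now 8.
Augment Hall→StairB→C5→Exit: bottleneck 2, flow now 10.
Augment Hall→StairB→C5→C3→C4→Exit: bottleneck 3, flow now 13. (uses reverse residual edge)
No augmenting path remains; maximum flow = 13.
In the residual graph, reachable from Hall: {Hall, C1}.
Min-cut edges: Hall→C3 (4), Hall→StairB (5), C1→C5 (4); capacity 4 + 5 + 4 = 13.
This cut is saturated, so no flow can exceed 13.

13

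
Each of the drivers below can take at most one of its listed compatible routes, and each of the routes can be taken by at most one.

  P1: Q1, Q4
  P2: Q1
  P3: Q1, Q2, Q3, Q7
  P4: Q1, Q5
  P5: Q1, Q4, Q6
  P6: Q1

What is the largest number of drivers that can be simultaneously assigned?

5

Unit-capacity flow: source→left, listed edges, right→sink; max matching = max flow.
Augmenting path P1→Q1 (+1); matched 1.
Augmenting path P3→Q2 (+1); matched 2.
Augmenting path P4→Q5 (+1); matched 3.
Augmenting path P5→Q4 (+1); matched 4.
Augmenting path P2→Q1→P1→Q4→P5→Q6 (+1); matched 5.
No augmenting path remains; maximum matching = 5.
König certificate: {P1, P3, P4, P5, Q1} is a vertex cover of size 5 (every listed pair touches it), so no matching can be larger.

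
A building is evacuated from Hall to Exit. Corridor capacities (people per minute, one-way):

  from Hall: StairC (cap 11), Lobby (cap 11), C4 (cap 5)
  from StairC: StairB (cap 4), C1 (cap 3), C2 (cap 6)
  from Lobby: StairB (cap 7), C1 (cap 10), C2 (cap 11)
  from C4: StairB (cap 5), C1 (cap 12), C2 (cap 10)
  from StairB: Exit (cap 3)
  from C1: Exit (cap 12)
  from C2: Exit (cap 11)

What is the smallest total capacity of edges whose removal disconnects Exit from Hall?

Augment Hall→StairC→StairB→Exit: bottleneck 3, flow now 3.
Augment Hall→StairC→C1→Exit: bottleneck 3, flow now 6.
Augment Hall→StairC→C2→Exit: bottleneck 5, flow now 11.
Augment Hall→Lobby→C1→Exit: bottleneck 9, flow now 20.
Augment Hall→Lobby→C2→Exit: bottleneck 2, flow now 22.
Augment Hall→C4→C2→Exit: bottleneck 4, flow now 26.
No augmenting path remains; maximum flow = 26.
By max-flow min-cut, the minimum cut capacity equals the max flow.
In the residual graph, reachable from Hall: {Hall, StairC, Lobby, C4, StairB, C1, C2}.
Min-cut edges: StairB→Exit (3), C1→Exit (12), C2→Exit (11); capacity 3 + 12 + 11 = 26.

26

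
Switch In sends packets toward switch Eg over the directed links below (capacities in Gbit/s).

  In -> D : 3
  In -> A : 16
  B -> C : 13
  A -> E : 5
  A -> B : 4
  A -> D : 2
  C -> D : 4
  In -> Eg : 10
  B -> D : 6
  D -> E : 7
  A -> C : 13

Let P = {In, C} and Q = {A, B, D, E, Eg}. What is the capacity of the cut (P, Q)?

33

Edges leaving {In, C}: In→A (16), In→D (3), In→Eg (10), C→D (4).
Cut capacity = 16 + 3 + 10 + 4 = 33.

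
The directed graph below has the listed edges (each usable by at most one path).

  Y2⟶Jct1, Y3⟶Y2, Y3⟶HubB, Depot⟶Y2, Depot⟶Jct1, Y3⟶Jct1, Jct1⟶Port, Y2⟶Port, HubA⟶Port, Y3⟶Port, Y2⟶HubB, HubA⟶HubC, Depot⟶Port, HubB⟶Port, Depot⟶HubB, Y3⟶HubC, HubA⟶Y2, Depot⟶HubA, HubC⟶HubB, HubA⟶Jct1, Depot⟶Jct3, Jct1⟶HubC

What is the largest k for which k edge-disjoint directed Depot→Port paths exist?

5

Assign every edge capacity 1; by Menger, the answer equals the max flow.
Path Depot→Port (+1); total 1.
Path Depot→HubA→Port (+1); total 2.
Path Depot→Y2→Port (+1); total 3.
Path Depot→HubB→Port (+1); total 4.
Path Depot→Jct1→Port (+1); total 5.
No residual Depot→Port path; max flow = 5.
Certifying cut of size 5: {Depot→HubA, Depot→HubB, Depot→Jct1, Depot→Port, Depot→Y2}.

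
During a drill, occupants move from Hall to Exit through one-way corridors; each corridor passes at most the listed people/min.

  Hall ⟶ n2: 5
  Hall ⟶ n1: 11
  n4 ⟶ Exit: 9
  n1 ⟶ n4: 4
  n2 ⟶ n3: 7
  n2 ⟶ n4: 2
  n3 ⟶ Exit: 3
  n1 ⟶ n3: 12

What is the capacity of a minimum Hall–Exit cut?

Augment Hall→n1→n3→Exit: bottleneck 3, flow now 3.
Augment Hall→n1→n4→Exit: bottleneck 4, flow now 7.
Augment Hall→n2→n4→Exit: bottleneck 2, flow now 9.
No augmenting path remains; maximum flow = 9.
By max-flow min-cut, the minimum cut capacity equals the max flow.
In the residual graph, reachable from Hall: {Hall, n1, n2, n3}.
Min-cut edges: n1→n4 (4), n2→n4 (2), n3→Exit (3); capacity 4 + 2 + 3 = 9.

9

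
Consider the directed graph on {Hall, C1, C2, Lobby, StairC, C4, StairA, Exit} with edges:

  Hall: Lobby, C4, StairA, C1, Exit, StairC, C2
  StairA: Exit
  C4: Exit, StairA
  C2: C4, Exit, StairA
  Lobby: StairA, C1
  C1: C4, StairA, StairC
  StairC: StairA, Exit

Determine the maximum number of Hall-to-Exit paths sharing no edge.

Assign every edge capacity 1; by Menger, the answer equals the max flow.
Path Hall→Exit (+1); total 1.
Path Hall→C2→Exit (+1); total 2.
Path Hall→StairC→Exit (+1); total 3.
Path Hall→C4→Exit (+1); total 4.
Path Hall→StairA→Exit (+1); total 5.
No residual Hall→Exit path; max flow = 5.
Certifying cut of size 5: {C4→Exit, Hall→C2, Hall→Exit, StairA→Exit, StairC→Exit}.

5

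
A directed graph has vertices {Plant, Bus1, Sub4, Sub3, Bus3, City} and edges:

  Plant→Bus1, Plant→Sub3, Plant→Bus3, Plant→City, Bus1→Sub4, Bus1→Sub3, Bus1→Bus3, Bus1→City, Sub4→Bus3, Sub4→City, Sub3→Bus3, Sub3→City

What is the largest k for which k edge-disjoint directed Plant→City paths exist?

3

Assign every edge capacity 1; by Menger, the answer equals the max flow.
Path Plant→City (+1); total 1.
Path Plant→Bus1→City (+1); total 2.
Path Plant→Sub3→City (+1); total 3.
No residual Plant→City path; max flow = 3.
Certifying cut of size 3: {Plant→Bus1, Plant→City, Plant→Sub3}.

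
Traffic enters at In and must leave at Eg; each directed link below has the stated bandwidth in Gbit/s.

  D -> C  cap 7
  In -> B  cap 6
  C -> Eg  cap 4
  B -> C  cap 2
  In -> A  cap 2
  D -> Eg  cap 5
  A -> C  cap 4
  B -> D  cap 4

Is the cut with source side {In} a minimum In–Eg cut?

Yes — it is a minimum cut (capacity 8).

Given cut capacity: 2 + 6 = 8.
Augment In→A→C→Eg: bottleneck 2, flow now 2.
Augment In→B→C→Eg: bottleneck 2, flow now 4.
Augment In→B→D→Eg: bottleneck 4, flow now 8.
No augmenting path remains; maximum flow = 8.
Cut capacity 8 equals the max flow, so it is a minimum cut.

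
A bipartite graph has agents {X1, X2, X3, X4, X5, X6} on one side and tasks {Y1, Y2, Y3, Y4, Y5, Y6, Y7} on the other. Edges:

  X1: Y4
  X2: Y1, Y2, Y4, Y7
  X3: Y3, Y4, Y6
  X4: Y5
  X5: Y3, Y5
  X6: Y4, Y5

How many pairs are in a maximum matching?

5

Unit-capacity flow: source→left, listed edges, right→sink; max matching = max flow.
Augmenting path X1→Y4 (+1); matched 1.
Augmenting path X2→Y1 (+1); matched 2.
Augmenting path X3→Y3 (+1); matched 3.
Augmenting path X4→Y5 (+1); matched 4.
Augmenting path X5→Y3→X3→Y6 (+1); matched 5.
No augmenting path remains; maximum matching = 5.
König certificate: {X2, X3, X5, Y4, Y5} is a vertex cover of size 5 (every listed pair touches it), so no matching can be larger.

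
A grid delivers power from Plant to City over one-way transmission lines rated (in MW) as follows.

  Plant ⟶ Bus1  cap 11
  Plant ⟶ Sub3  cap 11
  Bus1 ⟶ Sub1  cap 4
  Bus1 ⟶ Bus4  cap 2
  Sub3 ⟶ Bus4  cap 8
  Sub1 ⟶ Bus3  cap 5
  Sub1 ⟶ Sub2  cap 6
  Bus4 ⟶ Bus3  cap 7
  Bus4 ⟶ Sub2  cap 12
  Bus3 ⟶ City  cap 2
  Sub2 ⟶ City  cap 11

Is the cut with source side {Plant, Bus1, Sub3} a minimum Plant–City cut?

Given cut capacity: 4 + 2 + 8 = 14.
Augment Plant→Bus1→Sub1→Bus3→City: bottleneck 2, flow now 2.
Augment Plant→Bus1→Sub1→Sub2→City: bottleneck 2, flow now 4.
Augment Plant→Bus1→Bus4→Sub2→City: bottleneck 2, flow now 6.
Augment Plant→Sub3→Bus4→Sub2→City: bottleneck 7, flow now 13.
No augmenting path remains; maximum flow = 13.
In the residual graph, reachable from Plant: {Plant, Bus1, Sub3, Sub1, Bus4, Bus3, Sub2}.
Min-cut edges: Bus3→City (2), Sub2→City (11); capacity 2 + 11 = 13.
Cut capacity 14 exceeds the max flow 13, so it is not minimum.

No — its capacity is 14, but the minimum cut has capacity 13.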